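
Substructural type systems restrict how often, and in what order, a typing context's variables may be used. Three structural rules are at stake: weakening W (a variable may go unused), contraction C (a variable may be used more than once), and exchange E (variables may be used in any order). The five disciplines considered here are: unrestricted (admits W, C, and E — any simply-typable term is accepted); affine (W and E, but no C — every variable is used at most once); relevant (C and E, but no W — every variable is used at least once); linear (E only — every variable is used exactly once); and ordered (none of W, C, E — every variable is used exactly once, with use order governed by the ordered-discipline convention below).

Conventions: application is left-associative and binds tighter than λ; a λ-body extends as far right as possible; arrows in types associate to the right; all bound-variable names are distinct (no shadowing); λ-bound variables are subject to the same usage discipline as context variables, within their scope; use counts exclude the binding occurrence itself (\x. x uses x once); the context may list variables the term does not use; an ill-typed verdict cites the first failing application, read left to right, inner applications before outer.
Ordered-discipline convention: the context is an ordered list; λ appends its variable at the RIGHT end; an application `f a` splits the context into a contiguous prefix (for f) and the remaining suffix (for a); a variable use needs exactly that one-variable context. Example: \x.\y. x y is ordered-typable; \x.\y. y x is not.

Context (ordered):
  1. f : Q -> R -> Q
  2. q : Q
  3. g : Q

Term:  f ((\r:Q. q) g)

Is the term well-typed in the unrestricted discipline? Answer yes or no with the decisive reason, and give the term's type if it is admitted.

yes — simply typable at R -> Q; W, C, E all held; term : R -> Q
variable uses: f ×1; q ×1; g ×1; r [bound] ×0
order of uses: f, q, g
typing: ✓ — R -> Q
per-discipline verdicts: ordered ✗ · linear ✗ · affine ✓ · relevant ✗ · unrestricted ✓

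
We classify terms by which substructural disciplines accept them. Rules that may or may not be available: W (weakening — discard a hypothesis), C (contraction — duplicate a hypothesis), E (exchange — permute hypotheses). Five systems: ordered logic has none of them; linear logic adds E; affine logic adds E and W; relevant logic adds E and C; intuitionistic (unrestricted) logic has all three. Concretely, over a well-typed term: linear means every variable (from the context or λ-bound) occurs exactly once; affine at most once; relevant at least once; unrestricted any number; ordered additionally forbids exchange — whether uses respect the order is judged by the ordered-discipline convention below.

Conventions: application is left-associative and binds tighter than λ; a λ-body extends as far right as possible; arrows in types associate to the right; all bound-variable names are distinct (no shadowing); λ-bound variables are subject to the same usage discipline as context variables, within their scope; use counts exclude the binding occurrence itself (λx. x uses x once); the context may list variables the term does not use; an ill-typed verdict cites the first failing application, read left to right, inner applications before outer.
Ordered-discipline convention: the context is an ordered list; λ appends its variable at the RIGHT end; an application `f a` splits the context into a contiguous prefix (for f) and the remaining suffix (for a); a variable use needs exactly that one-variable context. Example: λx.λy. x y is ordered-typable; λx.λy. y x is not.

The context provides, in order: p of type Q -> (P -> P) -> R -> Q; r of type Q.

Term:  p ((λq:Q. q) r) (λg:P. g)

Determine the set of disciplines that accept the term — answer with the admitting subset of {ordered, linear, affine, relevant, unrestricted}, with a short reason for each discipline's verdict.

accepted by: ordered, linear, affine, relevant, unrestricted
use counts: p=1, r=1, q (bound)=1, g (bound)=1
left-to-right use order: p, q, r, g
typing: ✓ — R -> Q
ordered: ✓ — one use each (p, r, q, g); ordered split holds
linear: ✓ — single use per variable (p, r, q, g)
affine: ✓ — no duplicate uses among p, r, q, g
relevant: ✓ — p, r, q, g: all used, weakening unneeded
unrestricted: ✓ — type-checks (R -> Q) and nothing is barred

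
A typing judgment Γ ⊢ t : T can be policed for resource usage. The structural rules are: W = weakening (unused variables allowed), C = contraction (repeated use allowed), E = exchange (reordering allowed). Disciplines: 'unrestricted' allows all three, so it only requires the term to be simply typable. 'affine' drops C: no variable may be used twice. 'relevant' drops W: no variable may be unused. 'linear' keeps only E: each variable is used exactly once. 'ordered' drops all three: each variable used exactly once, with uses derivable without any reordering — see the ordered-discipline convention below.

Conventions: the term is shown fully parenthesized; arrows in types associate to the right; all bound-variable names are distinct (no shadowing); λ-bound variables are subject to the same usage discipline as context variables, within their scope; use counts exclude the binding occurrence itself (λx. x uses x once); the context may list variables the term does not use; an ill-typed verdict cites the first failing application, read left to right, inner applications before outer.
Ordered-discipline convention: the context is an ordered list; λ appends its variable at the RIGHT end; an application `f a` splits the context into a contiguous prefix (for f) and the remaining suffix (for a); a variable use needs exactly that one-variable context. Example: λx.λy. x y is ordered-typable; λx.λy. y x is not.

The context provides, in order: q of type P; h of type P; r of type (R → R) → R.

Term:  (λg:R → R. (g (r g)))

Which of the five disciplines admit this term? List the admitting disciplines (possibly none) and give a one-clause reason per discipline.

admitted in: unrestricted
usage: q: 0; h: 0; r: 1; g (λ-bound): 2
use order (left to right): g, r, g
typing: well-typed at (R → R) → R
ordered ✗ (repeated use of g ×2; q, h left unused)
linear ✗ (repeated use of g ×2; q, h left unused)
affine ✗ (repeated use of g ×2)
relevant ✗ (q, h left unused)
unrestricted ✓ (simply typable at (R → R) → R; W, C, E all held)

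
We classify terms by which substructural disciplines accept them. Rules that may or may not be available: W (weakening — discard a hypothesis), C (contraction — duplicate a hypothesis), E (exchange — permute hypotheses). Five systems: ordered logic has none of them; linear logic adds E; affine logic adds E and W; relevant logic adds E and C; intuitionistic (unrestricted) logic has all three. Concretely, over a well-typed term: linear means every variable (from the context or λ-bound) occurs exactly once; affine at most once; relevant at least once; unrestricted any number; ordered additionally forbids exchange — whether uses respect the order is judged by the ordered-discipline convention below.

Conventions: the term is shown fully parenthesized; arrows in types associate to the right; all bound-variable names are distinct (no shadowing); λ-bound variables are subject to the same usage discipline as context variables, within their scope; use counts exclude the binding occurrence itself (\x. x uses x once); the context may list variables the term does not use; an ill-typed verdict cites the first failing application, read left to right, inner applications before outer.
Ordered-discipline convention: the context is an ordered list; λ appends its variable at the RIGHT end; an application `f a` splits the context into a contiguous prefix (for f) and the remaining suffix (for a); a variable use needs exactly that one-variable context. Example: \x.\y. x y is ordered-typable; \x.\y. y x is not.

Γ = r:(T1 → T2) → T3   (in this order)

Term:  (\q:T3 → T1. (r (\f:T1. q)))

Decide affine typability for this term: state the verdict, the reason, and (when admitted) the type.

no — not simply typable
use counts: r: 1, q [bound]: 1, f [bound]: 0
use order (left to right): r, q
typing: ill-typed: an argument T1 → T3 → T1 mismatches the expected T1 → T2
per-discipline verdicts: ordered ✗ · linear ✗ · affine ✗ · relevant ✗ · unrestricted ✗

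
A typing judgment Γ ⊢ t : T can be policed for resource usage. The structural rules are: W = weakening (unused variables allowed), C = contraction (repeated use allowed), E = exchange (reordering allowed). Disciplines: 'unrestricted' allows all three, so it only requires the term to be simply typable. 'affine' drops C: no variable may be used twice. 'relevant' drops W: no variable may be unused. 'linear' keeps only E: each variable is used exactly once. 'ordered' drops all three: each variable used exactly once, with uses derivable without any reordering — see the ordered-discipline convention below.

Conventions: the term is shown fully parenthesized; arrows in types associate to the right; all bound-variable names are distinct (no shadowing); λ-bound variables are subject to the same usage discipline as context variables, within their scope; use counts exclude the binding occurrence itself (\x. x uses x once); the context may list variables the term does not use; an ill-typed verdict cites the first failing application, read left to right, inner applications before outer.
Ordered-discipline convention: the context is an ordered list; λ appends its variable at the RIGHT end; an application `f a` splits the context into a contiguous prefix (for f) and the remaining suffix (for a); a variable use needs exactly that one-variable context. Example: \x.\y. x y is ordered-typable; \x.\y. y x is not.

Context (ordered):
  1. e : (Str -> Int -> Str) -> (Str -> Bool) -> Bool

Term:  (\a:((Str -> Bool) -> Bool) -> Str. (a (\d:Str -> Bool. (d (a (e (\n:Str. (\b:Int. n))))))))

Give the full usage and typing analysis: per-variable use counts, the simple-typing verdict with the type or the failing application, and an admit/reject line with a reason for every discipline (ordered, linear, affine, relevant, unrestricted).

use counts: e=1; a (λ-bound)=2; d (λ-bound)=1; n (λ-bound)=1; b (λ-bound)=0
use order (left to right): a, d, a, e, n
typing: well-typed — term : (((Str -> Bool) -> Bool) -> Str) -> Str
ordered: ✗ — repeated use of a ×2; unused: b — weakening required
linear: ✗ — repeated use of a ×2; unused: b — weakening required
affine: ✗ — repeated use of a ×2
relevant: ✗ — unused: b — weakening required
unrestricted: ✓ — type-checks ((((Str -> Bool) -> Bool) -> Str) -> Str) and nothing is barred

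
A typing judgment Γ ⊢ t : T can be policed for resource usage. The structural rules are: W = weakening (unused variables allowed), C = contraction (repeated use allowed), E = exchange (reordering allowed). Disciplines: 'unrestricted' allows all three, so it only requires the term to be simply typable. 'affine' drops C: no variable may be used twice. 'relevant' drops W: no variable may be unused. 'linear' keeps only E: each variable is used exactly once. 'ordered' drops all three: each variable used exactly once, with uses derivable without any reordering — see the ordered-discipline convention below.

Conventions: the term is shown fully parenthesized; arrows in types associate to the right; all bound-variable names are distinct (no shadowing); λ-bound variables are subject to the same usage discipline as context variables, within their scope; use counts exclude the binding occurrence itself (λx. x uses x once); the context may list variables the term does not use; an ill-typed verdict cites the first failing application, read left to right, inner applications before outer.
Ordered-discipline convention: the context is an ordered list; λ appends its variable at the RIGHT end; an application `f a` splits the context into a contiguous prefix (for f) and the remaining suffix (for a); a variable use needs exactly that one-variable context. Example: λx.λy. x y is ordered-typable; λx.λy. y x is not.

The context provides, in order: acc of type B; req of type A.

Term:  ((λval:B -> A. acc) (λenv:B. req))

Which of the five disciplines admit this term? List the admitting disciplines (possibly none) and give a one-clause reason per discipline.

admitted by: affine, unrestricted
counts: acc=1; req=1; val (bound)=0; env (bound)=0
use order (left to right): acc, req
typing: the term checks, with type B
ordered: ✗, val, env left unused
linear: ✗, val, env left unused
affine: ✓, acc, req, val, env: no repeats, contraction unneeded
relevant: ✗, val, env left unused
unrestricted: ✓, well-typed at B; no restrictions here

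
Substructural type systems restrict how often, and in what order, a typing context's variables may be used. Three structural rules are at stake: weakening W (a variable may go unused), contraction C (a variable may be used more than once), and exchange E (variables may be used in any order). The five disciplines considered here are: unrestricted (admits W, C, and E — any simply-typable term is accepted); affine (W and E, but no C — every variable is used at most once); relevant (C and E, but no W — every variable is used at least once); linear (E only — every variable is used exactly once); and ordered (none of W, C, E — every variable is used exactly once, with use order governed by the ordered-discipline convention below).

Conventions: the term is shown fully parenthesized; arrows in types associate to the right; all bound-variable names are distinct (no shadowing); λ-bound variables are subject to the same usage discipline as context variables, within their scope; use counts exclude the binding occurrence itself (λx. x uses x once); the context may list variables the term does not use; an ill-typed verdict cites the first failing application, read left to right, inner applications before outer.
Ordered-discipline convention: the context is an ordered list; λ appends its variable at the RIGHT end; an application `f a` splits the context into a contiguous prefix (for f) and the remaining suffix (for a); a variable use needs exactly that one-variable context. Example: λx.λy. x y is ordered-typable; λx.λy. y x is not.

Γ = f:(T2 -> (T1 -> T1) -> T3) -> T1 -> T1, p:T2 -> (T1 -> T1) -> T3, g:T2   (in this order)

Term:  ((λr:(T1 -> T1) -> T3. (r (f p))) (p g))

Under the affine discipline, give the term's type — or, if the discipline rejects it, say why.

not well-typed under affine — p ×2 used more than once (contraction)
counts: f: 1, p: 2, g: 1, r (bound): 1
uses in reading order: r, f, p, p, g
typing: ✓ — T3
across the five disciplines: ordered ✗, linear ✗, affine ✗, relevant ✓, unrestricted ✓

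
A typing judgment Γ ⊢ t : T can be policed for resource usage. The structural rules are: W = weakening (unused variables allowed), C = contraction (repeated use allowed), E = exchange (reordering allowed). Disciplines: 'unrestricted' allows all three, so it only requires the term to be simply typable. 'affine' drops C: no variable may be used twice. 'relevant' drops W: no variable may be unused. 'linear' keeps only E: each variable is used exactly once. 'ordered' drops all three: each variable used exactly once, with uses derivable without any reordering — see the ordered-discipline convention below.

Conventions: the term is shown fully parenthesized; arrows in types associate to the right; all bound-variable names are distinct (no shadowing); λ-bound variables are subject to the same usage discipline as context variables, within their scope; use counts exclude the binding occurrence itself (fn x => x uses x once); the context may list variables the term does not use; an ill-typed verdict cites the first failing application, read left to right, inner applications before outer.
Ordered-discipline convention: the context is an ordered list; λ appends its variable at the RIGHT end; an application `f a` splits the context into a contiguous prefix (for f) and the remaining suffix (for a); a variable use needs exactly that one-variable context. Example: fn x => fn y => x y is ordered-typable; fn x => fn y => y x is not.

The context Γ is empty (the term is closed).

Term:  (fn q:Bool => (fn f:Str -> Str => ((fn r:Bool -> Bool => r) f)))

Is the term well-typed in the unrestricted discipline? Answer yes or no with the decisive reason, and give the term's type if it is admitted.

no — fails simple typing
use counts: q (bound) ×0; f (bound) ×1; r (bound) ×1
use order (left to right): r, f
typing: ill-typed: a function awaiting Bool -> Bool gets Str -> Str
summary: ordered ✗ | linear ✗ | affine ✗ | relevant ✗ | unrestricted ✗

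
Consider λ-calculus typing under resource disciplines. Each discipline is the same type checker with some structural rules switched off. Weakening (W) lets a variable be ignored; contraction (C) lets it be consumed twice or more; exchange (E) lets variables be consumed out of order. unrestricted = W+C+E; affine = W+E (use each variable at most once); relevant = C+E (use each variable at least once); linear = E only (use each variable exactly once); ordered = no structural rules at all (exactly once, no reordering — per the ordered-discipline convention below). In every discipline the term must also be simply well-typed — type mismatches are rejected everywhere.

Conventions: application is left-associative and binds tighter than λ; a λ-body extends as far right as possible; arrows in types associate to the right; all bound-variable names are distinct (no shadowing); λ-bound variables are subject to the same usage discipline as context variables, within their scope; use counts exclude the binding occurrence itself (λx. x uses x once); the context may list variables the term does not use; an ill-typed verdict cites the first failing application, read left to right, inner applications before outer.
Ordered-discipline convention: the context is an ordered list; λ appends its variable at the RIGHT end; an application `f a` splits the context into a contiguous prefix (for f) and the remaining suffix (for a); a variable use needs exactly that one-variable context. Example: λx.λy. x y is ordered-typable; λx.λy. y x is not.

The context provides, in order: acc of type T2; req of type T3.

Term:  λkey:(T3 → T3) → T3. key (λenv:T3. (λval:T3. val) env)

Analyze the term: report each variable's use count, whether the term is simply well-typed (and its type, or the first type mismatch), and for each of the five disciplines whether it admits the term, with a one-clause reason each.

usage: acc=0; req=0; key (λ-bound)=1; env (λ-bound)=1; val (λ-bound)=1
left-to-right use order: key, val, env
typing: well-typed — term : ((T3 → T3) → T3) → T3
ordered: ✗, acc, req left unused
linear: ✗, acc, req left unused
affine: ✓, at most one use each (acc, req, key, env, val)
relevant: ✗, acc, req left unused
unrestricted: ✓, type-checks (((T3 → T3) → T3) → T3) and nothing is barred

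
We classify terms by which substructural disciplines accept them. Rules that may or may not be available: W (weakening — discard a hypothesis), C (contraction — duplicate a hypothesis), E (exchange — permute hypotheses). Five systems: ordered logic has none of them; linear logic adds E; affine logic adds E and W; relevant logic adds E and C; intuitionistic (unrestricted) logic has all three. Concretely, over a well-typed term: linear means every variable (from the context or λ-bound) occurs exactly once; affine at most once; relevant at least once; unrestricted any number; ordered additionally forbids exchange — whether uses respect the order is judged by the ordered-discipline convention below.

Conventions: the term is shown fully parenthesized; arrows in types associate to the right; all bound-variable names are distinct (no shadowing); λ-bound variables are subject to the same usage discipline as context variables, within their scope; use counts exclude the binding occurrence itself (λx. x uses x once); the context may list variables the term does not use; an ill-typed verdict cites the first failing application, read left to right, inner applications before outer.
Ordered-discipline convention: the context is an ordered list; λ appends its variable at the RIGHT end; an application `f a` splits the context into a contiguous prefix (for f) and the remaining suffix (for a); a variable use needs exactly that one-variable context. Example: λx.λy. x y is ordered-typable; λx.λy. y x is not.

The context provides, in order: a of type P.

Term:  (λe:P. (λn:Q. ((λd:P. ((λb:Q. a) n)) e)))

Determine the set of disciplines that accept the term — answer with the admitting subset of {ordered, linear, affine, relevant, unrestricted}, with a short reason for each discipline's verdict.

admitted by: affine, unrestricted
counts: a: 1; e [bound]: 1; n [bound]: 1; d [bound]: 0; b [bound]: 0
order of uses: a, n, e
typing: the term checks, with type P → Q → P
ordered ✗ (d, b left unused)
linear ✗ (d, b left unused)
affine ✓ (no duplicate uses among a, e, n, d, b)
relevant ✗ (d, b left unused)
unrestricted ✓ (simply typable at P → Q → P; W, C, E all held)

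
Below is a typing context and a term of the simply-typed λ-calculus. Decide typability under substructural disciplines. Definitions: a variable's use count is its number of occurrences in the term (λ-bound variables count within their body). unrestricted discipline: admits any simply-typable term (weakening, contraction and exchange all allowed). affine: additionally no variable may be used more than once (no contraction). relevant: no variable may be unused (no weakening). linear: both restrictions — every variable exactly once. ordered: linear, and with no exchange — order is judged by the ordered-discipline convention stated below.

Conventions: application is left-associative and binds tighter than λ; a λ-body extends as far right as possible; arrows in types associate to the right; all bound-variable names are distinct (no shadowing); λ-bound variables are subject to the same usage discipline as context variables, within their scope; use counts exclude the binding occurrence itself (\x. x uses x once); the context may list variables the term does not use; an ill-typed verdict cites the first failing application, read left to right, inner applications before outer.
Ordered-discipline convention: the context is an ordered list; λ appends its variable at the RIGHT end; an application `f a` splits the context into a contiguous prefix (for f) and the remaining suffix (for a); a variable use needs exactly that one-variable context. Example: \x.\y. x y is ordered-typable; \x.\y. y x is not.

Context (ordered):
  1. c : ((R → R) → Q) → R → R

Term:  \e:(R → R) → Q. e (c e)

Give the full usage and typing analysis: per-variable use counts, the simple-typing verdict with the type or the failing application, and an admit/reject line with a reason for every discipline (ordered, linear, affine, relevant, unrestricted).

variable uses: c=1, e (bound)=2
order of uses: e, c, e
typing: well-typed — term : ((R → R) → Q) → Q
ordered ✗ (uses contraction: e ×2)
linear ✗ (uses contraction: e ×2)
affine ✗ (uses contraction: e ×2)
relevant ✓ (none of c, e goes unused)
unrestricted ✓ (simply typable at ((R → R) → Q) → Q; W, C, E all held)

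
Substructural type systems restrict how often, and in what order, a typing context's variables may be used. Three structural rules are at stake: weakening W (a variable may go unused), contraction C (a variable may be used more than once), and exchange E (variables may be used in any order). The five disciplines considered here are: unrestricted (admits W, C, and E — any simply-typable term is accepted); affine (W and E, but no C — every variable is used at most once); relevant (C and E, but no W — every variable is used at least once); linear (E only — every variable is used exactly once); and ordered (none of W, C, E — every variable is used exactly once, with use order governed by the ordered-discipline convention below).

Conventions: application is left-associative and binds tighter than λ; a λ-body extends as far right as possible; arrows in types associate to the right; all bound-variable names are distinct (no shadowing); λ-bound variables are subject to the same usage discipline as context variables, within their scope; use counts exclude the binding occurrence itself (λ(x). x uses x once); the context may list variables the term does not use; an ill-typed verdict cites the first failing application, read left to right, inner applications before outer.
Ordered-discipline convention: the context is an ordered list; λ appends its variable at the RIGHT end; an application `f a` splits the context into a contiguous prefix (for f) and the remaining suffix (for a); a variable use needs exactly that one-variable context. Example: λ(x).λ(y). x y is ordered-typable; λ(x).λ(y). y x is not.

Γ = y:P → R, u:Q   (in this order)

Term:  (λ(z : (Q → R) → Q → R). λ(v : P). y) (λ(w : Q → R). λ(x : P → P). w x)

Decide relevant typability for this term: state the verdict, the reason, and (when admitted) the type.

no — the type mismatch rejects it
usage: y ×1, u ×0, z [bound] ×0, v [bound] ×0, w [bound] ×1, x [bound] ×1
order of uses: y, w, x
typing: ill-typed: an argument P → P mismatches the expected Q
per-discipline verdicts: ordered ✗ · linear ✗ · affine ✗ · relevant ✗ · unrestricted ✗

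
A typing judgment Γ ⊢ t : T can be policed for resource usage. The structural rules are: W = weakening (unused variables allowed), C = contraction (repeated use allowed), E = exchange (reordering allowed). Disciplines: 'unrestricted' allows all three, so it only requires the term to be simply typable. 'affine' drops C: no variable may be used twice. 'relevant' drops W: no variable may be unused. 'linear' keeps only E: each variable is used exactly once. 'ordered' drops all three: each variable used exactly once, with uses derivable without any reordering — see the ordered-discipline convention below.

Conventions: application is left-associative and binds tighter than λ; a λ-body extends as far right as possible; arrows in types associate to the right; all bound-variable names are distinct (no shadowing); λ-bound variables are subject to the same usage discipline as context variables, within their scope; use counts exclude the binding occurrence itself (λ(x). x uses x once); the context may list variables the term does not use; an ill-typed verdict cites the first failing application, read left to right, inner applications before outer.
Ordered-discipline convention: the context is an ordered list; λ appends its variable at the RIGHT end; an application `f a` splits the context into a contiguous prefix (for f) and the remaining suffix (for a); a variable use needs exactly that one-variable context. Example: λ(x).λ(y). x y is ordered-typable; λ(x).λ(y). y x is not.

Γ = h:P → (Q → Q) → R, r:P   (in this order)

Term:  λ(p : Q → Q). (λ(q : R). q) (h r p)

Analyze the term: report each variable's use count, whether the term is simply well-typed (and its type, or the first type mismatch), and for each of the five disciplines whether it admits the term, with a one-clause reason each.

usage: h: 1×; r: 1×; p (bound): 1×; q (bound): 1×
order of uses: q, h, r, p
typing: ✓ — (Q → Q) → R
ordered ✓ (one use each (h, r, p, q); ordered split holds)
linear ✓ (each of h, r, p, q used exactly once)
affine ✓ (at most one use each (h, r, p, q))
relevant ✓ (h, r, p, q: all used, weakening unneeded)
unrestricted ✓ (well-typed at (Q → Q) → R; no restrictions here)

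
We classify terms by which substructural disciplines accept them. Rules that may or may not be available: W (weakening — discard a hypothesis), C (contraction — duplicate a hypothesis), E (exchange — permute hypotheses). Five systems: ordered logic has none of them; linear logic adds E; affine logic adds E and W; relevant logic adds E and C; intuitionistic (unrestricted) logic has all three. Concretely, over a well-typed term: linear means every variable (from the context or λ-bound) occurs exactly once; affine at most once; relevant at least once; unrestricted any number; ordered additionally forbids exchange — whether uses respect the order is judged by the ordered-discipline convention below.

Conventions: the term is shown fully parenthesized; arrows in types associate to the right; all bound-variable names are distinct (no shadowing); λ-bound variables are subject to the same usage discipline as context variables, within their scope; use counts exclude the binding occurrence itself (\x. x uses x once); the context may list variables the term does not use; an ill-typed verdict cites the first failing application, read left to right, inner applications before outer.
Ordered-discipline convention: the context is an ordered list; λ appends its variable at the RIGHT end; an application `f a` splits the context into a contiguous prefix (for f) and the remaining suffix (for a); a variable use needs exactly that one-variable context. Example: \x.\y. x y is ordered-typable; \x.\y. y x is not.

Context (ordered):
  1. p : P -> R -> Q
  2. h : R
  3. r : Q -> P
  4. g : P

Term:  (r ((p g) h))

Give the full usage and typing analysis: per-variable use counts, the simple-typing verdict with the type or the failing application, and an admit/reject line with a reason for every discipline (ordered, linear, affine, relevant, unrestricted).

counts: p: 1×; h: 1×; r: 1×; g: 1×
uses in reading order: r, p, g, h
typing: ✓ — P
ordered: ✗ — no contiguous prefix/suffix split fits r, p, g, h
linear: ✓ — single use per variable (p, h, r, g)
affine: ✓ — none of p, h, r, g used more than once
relevant: ✓ — p, h, r, g: all used, weakening unneeded
unrestricted: ✓ — typability at P is all that's needed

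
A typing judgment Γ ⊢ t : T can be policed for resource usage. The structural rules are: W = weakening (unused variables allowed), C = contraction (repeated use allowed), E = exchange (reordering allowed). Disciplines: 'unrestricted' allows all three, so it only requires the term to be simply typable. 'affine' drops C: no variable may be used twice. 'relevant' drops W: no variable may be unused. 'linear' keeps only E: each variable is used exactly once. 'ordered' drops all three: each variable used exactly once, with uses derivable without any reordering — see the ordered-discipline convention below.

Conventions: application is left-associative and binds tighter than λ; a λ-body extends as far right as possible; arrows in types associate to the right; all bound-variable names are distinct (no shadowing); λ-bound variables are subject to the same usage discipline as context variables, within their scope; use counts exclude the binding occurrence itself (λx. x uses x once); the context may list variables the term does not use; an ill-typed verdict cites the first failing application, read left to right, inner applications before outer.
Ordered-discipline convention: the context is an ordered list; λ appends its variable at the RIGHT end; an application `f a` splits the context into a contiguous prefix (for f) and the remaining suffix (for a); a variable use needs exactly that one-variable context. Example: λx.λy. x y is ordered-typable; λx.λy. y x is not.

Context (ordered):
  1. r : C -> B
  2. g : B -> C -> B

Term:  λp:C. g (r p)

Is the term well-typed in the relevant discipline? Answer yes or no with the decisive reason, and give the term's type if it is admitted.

yes — every one of r, g, p appears; term : C -> C -> B
variable uses: r ×1; g ×1; p (λ-bound) ×1
use order (left to right): g, r, p
typing: well-typed — term : C -> C -> B
per-discipline verdicts: ordered ✗ | linear ✓ | affine ✓ | relevant ✓ | unrestricted ✓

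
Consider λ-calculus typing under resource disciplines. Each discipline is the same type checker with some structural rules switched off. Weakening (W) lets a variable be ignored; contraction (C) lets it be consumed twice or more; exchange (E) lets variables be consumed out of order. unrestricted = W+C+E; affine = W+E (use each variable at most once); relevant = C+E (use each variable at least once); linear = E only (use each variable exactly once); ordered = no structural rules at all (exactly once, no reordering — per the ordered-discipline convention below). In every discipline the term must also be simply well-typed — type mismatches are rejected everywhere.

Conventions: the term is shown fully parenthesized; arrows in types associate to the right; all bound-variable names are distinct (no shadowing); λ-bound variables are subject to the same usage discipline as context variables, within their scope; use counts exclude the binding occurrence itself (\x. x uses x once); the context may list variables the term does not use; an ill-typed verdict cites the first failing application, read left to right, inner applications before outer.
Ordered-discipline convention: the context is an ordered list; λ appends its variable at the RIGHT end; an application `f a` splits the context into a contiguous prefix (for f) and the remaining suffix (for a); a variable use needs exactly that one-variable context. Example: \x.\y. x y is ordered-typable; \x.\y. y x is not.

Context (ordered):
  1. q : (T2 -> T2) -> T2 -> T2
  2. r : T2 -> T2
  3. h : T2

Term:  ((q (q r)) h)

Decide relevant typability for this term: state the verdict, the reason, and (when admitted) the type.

yes — q, r, h: all used, weakening unneeded; term : T2
usage: q: 2, r: 1, h: 1
uses in reading order: q, q, r, h
typing: well-typed — term : T2
all disciplines: ordered ✗, linear ✗, affine ✗, relevant ✓, unrestricted ✓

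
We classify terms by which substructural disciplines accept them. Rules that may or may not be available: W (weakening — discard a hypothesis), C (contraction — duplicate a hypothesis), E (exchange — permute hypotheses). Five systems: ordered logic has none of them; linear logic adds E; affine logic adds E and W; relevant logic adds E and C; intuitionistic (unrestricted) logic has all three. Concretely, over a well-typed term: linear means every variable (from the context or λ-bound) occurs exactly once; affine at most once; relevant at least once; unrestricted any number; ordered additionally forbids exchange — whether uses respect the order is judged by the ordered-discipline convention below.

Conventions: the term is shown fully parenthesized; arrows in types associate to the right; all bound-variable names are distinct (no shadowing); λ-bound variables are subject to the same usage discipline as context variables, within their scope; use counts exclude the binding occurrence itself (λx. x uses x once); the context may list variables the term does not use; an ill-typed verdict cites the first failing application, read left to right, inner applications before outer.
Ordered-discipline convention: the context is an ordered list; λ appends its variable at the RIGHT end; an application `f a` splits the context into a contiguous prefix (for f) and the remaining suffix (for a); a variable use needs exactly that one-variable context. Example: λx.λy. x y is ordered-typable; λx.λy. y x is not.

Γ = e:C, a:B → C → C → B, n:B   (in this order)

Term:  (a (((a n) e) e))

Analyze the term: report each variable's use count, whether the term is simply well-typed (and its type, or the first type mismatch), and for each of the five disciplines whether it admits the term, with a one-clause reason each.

use counts: e: 2×; a: 2×; n: 1×
order of uses: a, a, n, e, e
typing: ✓ — C → C → B
ordered: ✗, e ×2, a ×2 used more than once (contraction)
linear: ✗, e ×2, a ×2 used more than once (contraction)
affine: ✗, e ×2, a ×2 used more than once (contraction)
relevant: ✓, none of e, a, n goes unused
unrestricted: ✓, type-checks (C → C → B) and nothing is barred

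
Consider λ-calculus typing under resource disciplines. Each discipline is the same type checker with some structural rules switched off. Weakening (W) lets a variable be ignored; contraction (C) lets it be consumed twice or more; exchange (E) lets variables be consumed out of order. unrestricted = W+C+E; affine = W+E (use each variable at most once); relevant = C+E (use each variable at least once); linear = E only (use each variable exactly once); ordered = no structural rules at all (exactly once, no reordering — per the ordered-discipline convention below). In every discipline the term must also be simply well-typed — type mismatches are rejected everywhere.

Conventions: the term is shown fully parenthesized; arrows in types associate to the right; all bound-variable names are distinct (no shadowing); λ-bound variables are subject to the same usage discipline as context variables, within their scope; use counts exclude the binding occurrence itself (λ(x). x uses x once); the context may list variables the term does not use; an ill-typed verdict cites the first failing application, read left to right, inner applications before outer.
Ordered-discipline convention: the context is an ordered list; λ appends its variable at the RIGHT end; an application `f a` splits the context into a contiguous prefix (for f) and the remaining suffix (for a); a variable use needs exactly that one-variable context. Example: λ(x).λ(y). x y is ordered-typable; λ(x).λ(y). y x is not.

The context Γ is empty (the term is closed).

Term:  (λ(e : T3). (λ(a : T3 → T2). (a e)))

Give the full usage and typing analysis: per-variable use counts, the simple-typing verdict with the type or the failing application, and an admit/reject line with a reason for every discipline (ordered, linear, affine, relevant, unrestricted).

usage: e [bound] ×1, a [bound] ×1
left-to-right use order: a, e
typing: well-typed at T3 → (T3 → T2) → T2
ordered: ✗, use order a, e needs exchange
linear: ✓, each of e, a used exactly once
affine: ✓, no duplicate uses among e, a
relevant: ✓, every one of e, a appears
unrestricted: ✓, simply typable at T3 → (T3 → T2) → T2; W, C, E all held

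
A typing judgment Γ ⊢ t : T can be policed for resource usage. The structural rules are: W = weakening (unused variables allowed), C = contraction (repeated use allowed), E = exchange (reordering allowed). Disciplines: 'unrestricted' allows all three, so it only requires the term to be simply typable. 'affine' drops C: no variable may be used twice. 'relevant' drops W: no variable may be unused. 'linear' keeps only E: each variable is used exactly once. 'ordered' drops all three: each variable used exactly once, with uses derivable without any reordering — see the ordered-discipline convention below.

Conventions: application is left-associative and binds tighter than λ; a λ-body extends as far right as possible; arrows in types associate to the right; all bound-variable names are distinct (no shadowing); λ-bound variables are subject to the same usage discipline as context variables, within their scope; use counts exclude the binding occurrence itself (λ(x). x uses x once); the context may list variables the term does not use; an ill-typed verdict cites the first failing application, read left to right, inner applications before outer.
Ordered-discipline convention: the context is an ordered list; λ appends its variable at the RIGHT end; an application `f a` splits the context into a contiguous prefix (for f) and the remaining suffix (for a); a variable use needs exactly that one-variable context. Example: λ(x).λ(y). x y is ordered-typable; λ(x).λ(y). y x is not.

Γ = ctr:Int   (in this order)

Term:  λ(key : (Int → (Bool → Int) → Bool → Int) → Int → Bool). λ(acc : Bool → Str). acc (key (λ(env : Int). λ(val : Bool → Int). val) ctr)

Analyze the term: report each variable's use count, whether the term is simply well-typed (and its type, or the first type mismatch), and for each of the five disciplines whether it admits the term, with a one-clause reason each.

counts: ctr: 1, key [bound]: 1, acc [bound]: 1, env [bound]: 0, val [bound]: 1
left-to-right use order: acc, key, val, ctr
typing: the term checks, with type ((Int → (Bool → Int) → Bool → Int) → Int → Bool) → (Bool → Str) → Str
ordered: ✗ — env never used (weakening)
linear: ✗ — env never used (weakening)
affine: ✓ — ctr, key, acc, env, val: no repeats, contraction unneeded
relevant: ✗ — env never used (weakening)
unrestricted: ✓ — typability at ((Int → (Bool → Int) → Bool → Int) → Int → Bool) → (Bool → Str) → Str is all that's needed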